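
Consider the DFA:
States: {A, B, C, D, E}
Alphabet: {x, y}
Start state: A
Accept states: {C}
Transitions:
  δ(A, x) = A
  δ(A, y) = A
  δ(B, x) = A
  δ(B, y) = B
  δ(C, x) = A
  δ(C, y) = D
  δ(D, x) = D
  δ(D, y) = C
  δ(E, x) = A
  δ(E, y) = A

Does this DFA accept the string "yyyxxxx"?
Processing string "yyyxxxx":
  A --y--> A
  A --y--> A
  A --y--> A
  A --x--> A
  A --x--> A
  A --x--> A
  A --x--> A
Final state: A
Accept states: {C}
No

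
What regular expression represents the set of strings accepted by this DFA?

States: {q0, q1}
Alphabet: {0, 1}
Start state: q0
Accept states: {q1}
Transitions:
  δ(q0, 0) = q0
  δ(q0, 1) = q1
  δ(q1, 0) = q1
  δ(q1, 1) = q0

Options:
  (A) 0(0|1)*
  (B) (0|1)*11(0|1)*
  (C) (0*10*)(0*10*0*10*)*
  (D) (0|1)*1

Check each option against the DFA on short strings; one disagreement eliminates an option:
  (A) 0(0|1)*: on '0' the DFA goes q0 → q0 and rejects (q0 ∉ Accept), but the regex matches it → eliminate
  (B) (0|1)*11(0|1)*: on '1' the DFA goes q0 → q1 and accepts (q1 ∈ Accept), but the regex does not match it → eliminate
  (C) (0*10*)(0*10*0*10*)*: agrees with the DFA on every string of length ≤ 6
  (D) (0|1)*1: on '10' the DFA goes q0 → q1 → q1 and accepts (q1 ∈ Accept), but the regex does not match it → eliminate
Only (C) is consistent with the DFA.
(C) (0*10*)(0*10*0*10*)*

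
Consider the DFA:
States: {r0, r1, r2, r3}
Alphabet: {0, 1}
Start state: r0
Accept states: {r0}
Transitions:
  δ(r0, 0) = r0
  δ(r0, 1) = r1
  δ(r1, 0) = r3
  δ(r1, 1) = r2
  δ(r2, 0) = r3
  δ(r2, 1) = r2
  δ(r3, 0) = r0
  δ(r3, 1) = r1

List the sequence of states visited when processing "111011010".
read '1': r0 → r1
  read '1': r1 → r2
  read '1': r2 → r2
  read '0': r2 → r3
  read '1': r3 → r1
  read '1': r1 → r2
  read '0': r2 → r3
  read '1': r3 → r1
  read '0': r1 → r3
r0 -> r1 -> r2 -> r2 -> r3 -> r1 -> r2 -> r3 -> r1 -> r3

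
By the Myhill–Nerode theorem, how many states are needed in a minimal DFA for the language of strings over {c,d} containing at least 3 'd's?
By Myhill–Nerode, count the distinguishable equivalence classes: 4 classes — having seen 0, 1, 2, or ≥3 copies of 'd'; any two classes i < j (j ≤ 3) are distinguished by the string d^(3−j), which takes class j to 3 copies (accepted) but leaves class i below 3 (rejected).
4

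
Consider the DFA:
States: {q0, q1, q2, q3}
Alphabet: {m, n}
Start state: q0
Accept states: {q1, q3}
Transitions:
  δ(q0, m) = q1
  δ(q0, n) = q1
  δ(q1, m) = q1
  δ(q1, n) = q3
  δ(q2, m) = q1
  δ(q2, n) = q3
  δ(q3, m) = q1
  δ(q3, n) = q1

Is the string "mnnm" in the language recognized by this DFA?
Processing string "mnnm":
  q0 --m--> q1
  q1 --n--> q3
  q3 --n--> q1
  q1 --m--> q1
Final state: q1
Accept states: {q1, q3}
Yes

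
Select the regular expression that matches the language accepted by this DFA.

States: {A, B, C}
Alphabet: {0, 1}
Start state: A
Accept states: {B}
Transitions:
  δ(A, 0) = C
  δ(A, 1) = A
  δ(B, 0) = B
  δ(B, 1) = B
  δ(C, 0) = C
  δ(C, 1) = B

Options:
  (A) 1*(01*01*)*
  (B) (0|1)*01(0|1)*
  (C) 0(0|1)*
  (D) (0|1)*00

Check each option against the DFA on short strings; one disagreement eliminates an option:
  (A) 1*(01*01*)*: on ε the DFA stays in A and rejects (A ∉ Accept), but the regex matches it → eliminate
  (B) (0|1)*01(0|1)*: agrees with the DFA on every string of length ≤ 6
  (C) 0(0|1)*: on '0' the DFA goes A → C and rejects (C ∉ Accept), but the regex matches it → eliminate
  (D) (0|1)*00: on '00' the DFA goes A → C → C and rejects (C ∉ Accept), but the regex matches it → eliminate
Only (B) is consistent with the DFA.
(B) (0|1)*01(0|1)*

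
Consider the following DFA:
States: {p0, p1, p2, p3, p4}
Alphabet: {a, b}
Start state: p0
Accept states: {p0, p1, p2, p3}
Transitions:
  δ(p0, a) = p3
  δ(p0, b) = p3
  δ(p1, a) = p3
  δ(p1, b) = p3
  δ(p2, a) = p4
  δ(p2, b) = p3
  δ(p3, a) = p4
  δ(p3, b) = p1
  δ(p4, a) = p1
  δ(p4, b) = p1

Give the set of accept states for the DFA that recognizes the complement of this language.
Complement accept states = All states \ Original accept states
= {p0, p1, p2, p3, p4} \ {p0, p1, p2, p3}
{p4}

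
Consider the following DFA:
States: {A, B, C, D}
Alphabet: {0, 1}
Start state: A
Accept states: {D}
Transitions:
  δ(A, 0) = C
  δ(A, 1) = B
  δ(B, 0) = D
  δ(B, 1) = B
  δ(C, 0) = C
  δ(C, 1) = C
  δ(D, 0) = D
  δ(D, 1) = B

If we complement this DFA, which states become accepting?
Complement accept states = All states \ Original accept states
= {A, B, C, D} \ {D}
{A, B, C}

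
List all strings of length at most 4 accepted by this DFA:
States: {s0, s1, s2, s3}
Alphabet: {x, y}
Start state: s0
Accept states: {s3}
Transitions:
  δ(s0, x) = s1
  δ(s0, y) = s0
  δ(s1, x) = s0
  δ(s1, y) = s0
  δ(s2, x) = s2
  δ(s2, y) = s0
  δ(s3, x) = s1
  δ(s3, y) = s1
None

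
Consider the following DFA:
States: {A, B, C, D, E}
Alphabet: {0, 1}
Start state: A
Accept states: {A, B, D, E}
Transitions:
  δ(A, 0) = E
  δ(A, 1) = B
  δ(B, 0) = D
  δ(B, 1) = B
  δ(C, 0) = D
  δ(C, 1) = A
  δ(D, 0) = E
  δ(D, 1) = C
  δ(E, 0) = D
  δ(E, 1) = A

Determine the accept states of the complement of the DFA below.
Complement accept states = All states \ Original accept states
= {A, B, C, D, E} \ {A, B, D, E}
{C}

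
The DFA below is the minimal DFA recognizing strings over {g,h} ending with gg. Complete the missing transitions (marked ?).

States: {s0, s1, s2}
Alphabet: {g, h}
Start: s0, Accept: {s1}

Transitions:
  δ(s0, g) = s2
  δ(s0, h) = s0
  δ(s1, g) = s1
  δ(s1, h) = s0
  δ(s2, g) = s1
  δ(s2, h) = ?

From the language and accept set, identify what each state tracks — s0: last symbol not g; s1: two trailing g's; s2: one trailing g.
Each missing δ(q, a) is the state matching the new tracked value after reading a.
δ(s2, h) = s0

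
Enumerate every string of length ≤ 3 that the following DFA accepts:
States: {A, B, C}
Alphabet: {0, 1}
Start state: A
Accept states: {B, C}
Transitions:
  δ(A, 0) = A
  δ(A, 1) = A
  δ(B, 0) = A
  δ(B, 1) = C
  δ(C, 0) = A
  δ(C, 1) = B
None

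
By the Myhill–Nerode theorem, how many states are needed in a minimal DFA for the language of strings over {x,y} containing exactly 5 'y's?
By Myhill–Nerode, count the distinguishable equivalence classes: 7 classes — having seen 0, 1, …, 5, or >5 copies of 'y'; the count-5 class is the only accepting one and >5 is dead.
7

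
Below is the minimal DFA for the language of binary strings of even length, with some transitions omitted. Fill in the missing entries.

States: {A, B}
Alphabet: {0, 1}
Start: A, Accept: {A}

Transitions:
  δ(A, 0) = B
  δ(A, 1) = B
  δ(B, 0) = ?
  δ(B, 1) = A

From the language and accept set, identify what each state tracks — A: even length so far; B: odd length so far.
Each missing δ(q, a) is the state matching the new tracked value after reading a.
δ(B, 0) = A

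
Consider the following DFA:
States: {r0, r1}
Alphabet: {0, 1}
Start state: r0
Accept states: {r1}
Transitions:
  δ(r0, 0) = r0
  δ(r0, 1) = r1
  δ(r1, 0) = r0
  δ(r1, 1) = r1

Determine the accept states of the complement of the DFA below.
Complement accept states = All states \ Original accept states
= {r0, r1} \ {r1}
{r0}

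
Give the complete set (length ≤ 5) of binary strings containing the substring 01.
01, 001, 010, 011, 101, 0001, 0010, 0011, 0100, 0101, 0110, 0111, 1001, 1010, 1011, 1101, 00001, 00010, 00011, 00100, 00101, 00110, 00111, 01000, 01001, 01010, 01011, 01100, 01101, 01110, 01111, 10001, 10010, 10011, 10100, 10101, 10110, 10111, 11001, 11010, 11011, 11101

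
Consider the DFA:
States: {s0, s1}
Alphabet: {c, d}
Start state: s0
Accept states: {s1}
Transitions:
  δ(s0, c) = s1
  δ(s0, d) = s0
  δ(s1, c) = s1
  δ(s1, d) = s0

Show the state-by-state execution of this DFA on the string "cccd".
read 'c': s0 → s1
  read 'c': s1 → s1
  read 'c': s1 → s1
  read 'd': s1 → s0
s0 -> s1 -> s1 -> s1 -> s0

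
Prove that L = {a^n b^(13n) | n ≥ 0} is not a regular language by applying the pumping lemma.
Assume L is regular with pumping length p. Idea: pumping the a-block breaks the 1:13 ratio.
Choose s = a^p b^(13p) (length 14p ≥ p). By the pumping lemma, s = xyz with |xy| ≤ p, |y| > 0, so y = a^k with k ≥ 1. Then xy²z = a^(p+k) b^(13p). For this to be in L we would need 13p = 13(p+k), i.e. 13k = 0, contradicting k ≥ 1. So xy²z ∉ L.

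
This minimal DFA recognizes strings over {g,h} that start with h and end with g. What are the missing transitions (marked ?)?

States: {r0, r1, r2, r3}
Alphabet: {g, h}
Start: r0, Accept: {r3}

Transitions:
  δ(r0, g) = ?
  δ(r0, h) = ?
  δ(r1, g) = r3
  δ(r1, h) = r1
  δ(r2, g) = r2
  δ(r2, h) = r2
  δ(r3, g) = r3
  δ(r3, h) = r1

From the language and accept set, identify what each state tracks — r0: no input read; r1: started with h, last symbol h; r2: started with g (dead); r3: started with h, last symbol g.
Each missing δ(q, a) is the state matching the new tracked value after reading a.
δ(r0, g) = r2; δ(r0, h) = r1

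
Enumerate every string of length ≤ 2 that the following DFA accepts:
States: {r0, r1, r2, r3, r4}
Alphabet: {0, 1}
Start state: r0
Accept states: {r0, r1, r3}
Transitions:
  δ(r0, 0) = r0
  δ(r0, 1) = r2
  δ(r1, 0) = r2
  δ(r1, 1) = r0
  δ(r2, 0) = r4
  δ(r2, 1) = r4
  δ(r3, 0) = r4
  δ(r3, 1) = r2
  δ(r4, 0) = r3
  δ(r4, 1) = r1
ε, 0, 00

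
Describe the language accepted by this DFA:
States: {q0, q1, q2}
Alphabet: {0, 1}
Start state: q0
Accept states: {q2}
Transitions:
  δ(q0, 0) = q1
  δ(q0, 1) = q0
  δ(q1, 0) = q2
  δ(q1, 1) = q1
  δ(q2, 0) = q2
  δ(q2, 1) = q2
Testing a few strings:
  '100' → accept
  '00' → accept
  '1111' → reject
  '1000' → accept
State roles: q0=zero 0's seen; q1=one 0 seen; q2=≥ two 0's seen
All binary strings containing at least two 0's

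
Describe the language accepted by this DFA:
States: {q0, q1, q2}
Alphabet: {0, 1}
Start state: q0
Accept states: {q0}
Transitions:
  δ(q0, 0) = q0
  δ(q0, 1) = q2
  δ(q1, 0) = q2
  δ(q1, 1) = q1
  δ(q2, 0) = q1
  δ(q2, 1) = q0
Testing a few strings:
  '11' → accept
  '011' → accept
  '0' → accept
  '10' → reject
State roles: q0=value ≡ 0 (mod 3); q1=value ≡ 2 (mod 3); q2=value ≡ 1 (mod 3)
All binary strings representing a multiple of 3 (read in base 2; leading zeros allowed and ε counts as 0)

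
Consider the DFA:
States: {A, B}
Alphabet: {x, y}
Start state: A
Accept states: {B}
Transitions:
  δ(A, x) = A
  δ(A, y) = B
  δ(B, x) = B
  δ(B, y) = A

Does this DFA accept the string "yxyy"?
Processing string "yxyy":
  A --y--> B
  B --x--> B
  B --y--> A
  A --y--> B
Final state: B
Accept states: {B}
Yes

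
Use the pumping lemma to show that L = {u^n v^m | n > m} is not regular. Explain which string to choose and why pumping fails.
Assume L is regular with pumping length p. Idea: pumping down the u-block drops the u-count to at most the v-count.
Choose s = u^(p+1) v^p ∈ L (|s| = 2p+1 ≥ p). By the pumping lemma, s = xyz with |xy| ≤ p, |y| > 0, so y = u^k with k ≥ 1. Take i = 0: xz = u^(p+1−k) v^p. Since k ≥ 1, p+1−k ≤ p, so the number of u's is no longer strictly greater than the number of v's, hence xz ∉ L.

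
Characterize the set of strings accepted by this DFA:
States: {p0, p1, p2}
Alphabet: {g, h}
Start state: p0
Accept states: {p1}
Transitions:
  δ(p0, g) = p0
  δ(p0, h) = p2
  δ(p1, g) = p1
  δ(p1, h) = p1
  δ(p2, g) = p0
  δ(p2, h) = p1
Testing a few strings:
  'ggh' → reject
  'gggg' → reject
  'gg' → reject
  'hh' → accept
State roles: p0=no progress toward hh; p1=substring hh seen; p2=one trailing h
All strings over {g,h} containing the substring hh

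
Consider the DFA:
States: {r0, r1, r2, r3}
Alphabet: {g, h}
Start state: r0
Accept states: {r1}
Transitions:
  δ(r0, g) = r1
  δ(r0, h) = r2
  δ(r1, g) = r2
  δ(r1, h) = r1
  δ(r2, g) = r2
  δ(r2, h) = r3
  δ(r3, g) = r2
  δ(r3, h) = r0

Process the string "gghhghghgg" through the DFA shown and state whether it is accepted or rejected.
Processing string "gghhghghgg":
  r0 --g--> r1
  r1 --g--> r2
  r2 --h--> r3
  r3 --h--> r0
  r0 --g--> r1
  r1 --h--> r1
  r1 --g--> r2
  r2 --h--> r3
  r3 --g--> r2
  r2 --g--> r2
Final state: r2
Accept states: {r1}
No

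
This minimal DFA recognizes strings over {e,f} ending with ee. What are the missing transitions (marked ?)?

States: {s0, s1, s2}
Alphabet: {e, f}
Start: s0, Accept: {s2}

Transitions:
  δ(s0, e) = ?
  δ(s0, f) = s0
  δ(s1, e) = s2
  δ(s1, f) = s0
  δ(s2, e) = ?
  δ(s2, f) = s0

From the language and accept set, identify what each state tracks — s0: last symbol not e; s1: one trailing e; s2: two trailing e's.
Each missing δ(q, a) is the state matching the new tracked value after reading a.
δ(s0, e) = s1; δ(s2, e) = s2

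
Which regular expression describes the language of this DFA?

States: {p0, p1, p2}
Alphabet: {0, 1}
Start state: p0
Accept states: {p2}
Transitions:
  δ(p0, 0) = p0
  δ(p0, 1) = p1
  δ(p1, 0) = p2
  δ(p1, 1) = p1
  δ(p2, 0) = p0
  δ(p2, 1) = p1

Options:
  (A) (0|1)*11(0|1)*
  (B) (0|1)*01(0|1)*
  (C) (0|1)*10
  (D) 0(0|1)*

Check each option against the DFA on short strings; one disagreement eliminates an option:
  (A) (0|1)*11(0|1)*: on '10' the DFA goes p0 → p1 → p2 and accepts (p2 ∈ Accept), but the regex does not match it → eliminate
  (B) (0|1)*01(0|1)*: on '01' the DFA goes p0 → p0 → p1 and rejects (p1 ∉ Accept), but the regex matches it → eliminate
  (C) (0|1)*10: agrees with the DFA on every string of length ≤ 6
  (D) 0(0|1)*: on '0' the DFA goes p0 → p0 and rejects (p0 ∉ Accept), but the regex matches it → eliminate
Only (C) is consistent with the DFA.
(C) (0|1)*10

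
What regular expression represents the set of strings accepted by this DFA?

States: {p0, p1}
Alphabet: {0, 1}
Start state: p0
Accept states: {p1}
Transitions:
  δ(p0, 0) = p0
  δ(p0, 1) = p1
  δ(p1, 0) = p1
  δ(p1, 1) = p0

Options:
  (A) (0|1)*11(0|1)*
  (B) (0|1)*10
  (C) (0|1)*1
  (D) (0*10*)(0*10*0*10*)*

Check each option against the DFA on short strings; one disagreement eliminates an option:
  (A) (0|1)*11(0|1)*: on '1' the DFA goes p0 → p1 and accepts (p1 ∈ Accept), but the regex does not match it → eliminate
  (B) (0|1)*10: on '1' the DFA goes p0 → p1 and accepts (p1 ∈ Accept), but the regex does not match it → eliminate
  (C) (0|1)*1: on '10' the DFA goes p0 → p1 → p1 and accepts (p1 ∈ Accept), but the regex does not match it → eliminate
  (D) (0*10*)(0*10*0*10*)*: agrees with the DFA on every string of length ≤ 6
Only (D) is consistent with the DFA.
(D) (0*10*)(0*10*0*10*)*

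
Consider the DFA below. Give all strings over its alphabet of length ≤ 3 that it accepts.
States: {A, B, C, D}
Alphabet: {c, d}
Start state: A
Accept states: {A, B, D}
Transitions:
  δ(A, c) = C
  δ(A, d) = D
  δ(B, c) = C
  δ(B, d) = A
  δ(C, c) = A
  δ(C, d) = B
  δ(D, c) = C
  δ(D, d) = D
ε, d, cc, cd, dd, ccd, cdd, dcc, dcd, ddd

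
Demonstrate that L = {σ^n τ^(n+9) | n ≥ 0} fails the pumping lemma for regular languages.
Assume L is regular with pumping length p. Idea: pumping the σ-block breaks the fixed offset of 9.
Choose s = σ^p τ^(p+9) ∈ L. By the pumping lemma, s = xyz with |xy| ≤ p, |y| > 0, so y = σ^k with k ≥ 1. Then xy²z = σ^(p+k) τ^(p+9). For this to be in L we would need p+9 = (p+k)+9, i.e. k = 0, contradicting k ≥ 1. So xy²z ∉ L.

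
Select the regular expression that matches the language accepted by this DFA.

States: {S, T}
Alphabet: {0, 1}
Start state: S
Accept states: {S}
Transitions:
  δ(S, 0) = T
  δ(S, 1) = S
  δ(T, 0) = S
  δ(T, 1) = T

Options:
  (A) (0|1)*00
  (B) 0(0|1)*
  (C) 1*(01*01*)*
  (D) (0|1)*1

Check each option against the DFA on short strings; one disagreement eliminates an option:
  (A) (0|1)*00: on ε the DFA stays in S and accepts (S ∈ Accept), but the regex does not match it → eliminate
  (B) 0(0|1)*: on ε the DFA stays in S and accepts (S ∈ Accept), but the regex does not match it → eliminate
  (C) 1*(01*01*)*: agrees with the DFA on every string of length ≤ 6
  (D) (0|1)*1: on ε the DFA stays in S and accepts (S ∈ Accept), but the regex does not match it → eliminate
Only (C) is consistent with the DFA.
(C) 1*(01*01*)*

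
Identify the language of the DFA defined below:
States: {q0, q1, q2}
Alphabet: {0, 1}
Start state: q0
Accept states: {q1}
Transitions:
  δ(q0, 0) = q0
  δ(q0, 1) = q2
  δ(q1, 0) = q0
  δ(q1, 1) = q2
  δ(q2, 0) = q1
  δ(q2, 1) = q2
Testing a few strings:
  '0000' → reject
  '101' → reject
  '00' → reject
  '0' → reject
State roles: q0=no suffix match; q1=suffix is 10; q2=one trailing 1
All binary strings ending with 10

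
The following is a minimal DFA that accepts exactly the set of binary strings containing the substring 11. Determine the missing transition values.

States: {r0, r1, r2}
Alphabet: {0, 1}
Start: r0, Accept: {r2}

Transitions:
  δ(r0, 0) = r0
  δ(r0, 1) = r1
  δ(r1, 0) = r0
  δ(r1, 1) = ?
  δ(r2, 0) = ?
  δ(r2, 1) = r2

From the language and accept set, identify what each state tracks — r0: no progress toward 11; r1: one trailing 1; r2: substring 11 seen.
Each missing δ(q, a) is the state matching the new tracked value after reading a.
δ(r1, 1) = r2; δ(r2, 0) = r2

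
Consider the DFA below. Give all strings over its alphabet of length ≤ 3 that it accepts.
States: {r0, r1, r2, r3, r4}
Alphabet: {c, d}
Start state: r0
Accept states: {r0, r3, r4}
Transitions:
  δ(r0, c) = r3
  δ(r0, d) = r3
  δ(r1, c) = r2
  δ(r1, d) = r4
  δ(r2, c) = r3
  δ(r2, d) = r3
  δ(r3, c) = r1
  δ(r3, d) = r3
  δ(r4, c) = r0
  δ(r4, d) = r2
ε, c, d, cd, dd, ccd, cdd, dcd, ddd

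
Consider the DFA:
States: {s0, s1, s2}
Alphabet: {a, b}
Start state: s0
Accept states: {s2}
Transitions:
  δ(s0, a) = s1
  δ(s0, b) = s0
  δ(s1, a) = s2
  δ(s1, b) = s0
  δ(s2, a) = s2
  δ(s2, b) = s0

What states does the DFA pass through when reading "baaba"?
read 'b': s0 → s0
  read 'a': s0 → s1
  read 'a': s1 → s2
  read 'b': s2 → s0
  read 'a': s0 → s1
s0 -> s0 -> s1 -> s2 -> s0 -> s1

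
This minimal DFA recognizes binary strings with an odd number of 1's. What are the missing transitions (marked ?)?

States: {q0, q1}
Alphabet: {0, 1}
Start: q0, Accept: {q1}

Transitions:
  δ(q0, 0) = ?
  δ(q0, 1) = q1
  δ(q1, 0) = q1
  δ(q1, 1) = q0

From the language and accept set, identify what each state tracks — q0: even number of 1's so far; q1: odd number of 1's so far.
Each missing δ(q, a) is the state matching the new tracked value after reading a.
δ(q0, 0) = q0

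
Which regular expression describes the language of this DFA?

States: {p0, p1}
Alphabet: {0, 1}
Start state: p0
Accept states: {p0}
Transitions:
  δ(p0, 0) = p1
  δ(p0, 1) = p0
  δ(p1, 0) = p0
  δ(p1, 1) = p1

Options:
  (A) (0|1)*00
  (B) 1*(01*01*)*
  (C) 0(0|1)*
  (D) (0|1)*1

Check each option against the DFA on short strings; one disagreement eliminates an option:
  (A) (0|1)*00: on ε the DFA stays in p0 and accepts (p0 ∈ Accept), but the regex does not match it → eliminate
  (B) 1*(01*01*)*: agrees with the DFA on every string of length ≤ 6
  (C) 0(0|1)*: on ε the DFA stays in p0 and accepts (p0 ∈ Accept), but the regex does not match it → eliminate
  (D) (0|1)*1: on ε the DFA stays in p0 and accepts (p0 ∈ Accept), but the regex does not match it → eliminate
Only (B) is consistent with the DFA.
(B) 1*(01*01*)*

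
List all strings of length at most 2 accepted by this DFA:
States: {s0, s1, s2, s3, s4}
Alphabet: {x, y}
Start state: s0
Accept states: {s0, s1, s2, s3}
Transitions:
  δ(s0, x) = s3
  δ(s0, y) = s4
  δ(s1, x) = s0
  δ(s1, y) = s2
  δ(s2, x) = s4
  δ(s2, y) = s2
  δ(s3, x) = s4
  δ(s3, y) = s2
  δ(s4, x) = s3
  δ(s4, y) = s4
ε, x, xy, yx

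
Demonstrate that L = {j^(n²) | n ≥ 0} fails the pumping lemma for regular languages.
Assume L is regular with pumping length p. Idea: pumping adds a fixed amount, but gaps between consecutive squares grow.
Choose s = j^(p²) (length p² ≥ p). By the pumping lemma, s = xyz with |xy| ≤ p, |y| > 0, so |y| = k with 1 ≤ k ≤ p. Then |xy²z| = p²+k. Since p² < p²+k ≤ p²+p < (p+1)², the length p²+k lies strictly between consecutive squares, so it is not a perfect square and xy²z ∉ L.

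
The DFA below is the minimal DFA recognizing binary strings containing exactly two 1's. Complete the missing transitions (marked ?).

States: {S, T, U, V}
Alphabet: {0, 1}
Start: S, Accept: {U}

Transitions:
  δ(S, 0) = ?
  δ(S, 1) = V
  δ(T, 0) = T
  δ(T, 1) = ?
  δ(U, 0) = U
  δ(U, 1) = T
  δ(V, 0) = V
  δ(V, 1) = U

From the language and accept set, identify what each state tracks — S: zero 1's; T: ≥ three 1's (dead); U: two 1's; V: one 1.
Each missing δ(q, a) is the state matching the new tracked value after reading a.
δ(S, 0) = S; δ(T, 1) = T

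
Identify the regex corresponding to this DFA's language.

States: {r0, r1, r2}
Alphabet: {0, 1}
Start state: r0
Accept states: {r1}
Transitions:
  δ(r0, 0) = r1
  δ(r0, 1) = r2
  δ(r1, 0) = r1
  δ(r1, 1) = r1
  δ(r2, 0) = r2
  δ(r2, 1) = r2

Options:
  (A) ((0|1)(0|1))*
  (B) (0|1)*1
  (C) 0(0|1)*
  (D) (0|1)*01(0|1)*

Check each option against the DFA on short strings; one disagreement eliminates an option:
  (A) ((0|1)(0|1))*: on ε the DFA stays in r0 and rejects (r0 ∉ Accept), but the regex matches it → eliminate
  (B) (0|1)*1: on '0' the DFA goes r0 → r1 and accepts (r1 ∈ Accept), but the regex does not match it → eliminate
  (C) 0(0|1)*: agrees with the DFA on every string of length ≤ 6
  (D) (0|1)*01(0|1)*: on '0' the DFA goes r0 → r1 and accepts (r1 ∈ Accept), but the regex does not match it → eliminate
Only (C) is consistent with the DFA.
(C) 0(0|1)*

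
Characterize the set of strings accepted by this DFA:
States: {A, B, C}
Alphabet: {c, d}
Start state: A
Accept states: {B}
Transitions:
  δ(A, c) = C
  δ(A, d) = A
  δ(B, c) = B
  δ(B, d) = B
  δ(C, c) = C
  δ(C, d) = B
Testing a few strings:
  'dd' → reject
  'dcc' → reject
  'd' → reject
  'c' → reject
State roles: A=no c seen yet; B=substring cd seen; C=seen a c, waiting for d
All strings over {c,d} containing the substring cd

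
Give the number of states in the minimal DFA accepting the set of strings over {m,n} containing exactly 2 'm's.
By Myhill–Nerode, count the distinguishable equivalence classes: 4 classes — having seen 0, 1, 2, or >2 copies of 'm'; the count-2 class is the only accepting one and >2 is dead.
4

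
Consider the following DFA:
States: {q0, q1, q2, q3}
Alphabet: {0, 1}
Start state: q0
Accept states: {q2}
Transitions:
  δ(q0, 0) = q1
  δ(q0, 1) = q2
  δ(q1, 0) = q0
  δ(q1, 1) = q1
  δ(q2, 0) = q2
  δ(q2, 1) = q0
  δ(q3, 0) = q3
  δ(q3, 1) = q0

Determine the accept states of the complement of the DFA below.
Complement accept states = All states \ Original accept states
= {q0, q1, q2, q3} \ {q2}
{q0, q1, q3}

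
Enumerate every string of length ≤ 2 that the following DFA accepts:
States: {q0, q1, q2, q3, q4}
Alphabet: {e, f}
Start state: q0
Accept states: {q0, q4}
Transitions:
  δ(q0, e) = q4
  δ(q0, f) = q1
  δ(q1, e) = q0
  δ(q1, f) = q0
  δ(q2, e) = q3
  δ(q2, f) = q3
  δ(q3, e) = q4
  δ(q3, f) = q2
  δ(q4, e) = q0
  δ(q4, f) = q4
ε, e, ee, ef, fe, ff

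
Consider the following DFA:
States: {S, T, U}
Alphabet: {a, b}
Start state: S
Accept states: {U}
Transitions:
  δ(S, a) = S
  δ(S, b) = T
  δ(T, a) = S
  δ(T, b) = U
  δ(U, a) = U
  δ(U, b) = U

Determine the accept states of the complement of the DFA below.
Complement accept states = All states \ Original accept states
= {S, T, U} \ {U}
{S, T}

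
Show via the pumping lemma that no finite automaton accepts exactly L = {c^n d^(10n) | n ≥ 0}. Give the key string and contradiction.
Assume L is regular with pumping length p. Idea: pumping the c-block breaks the 1:10 ratio.
Choose s = c^p d^(10p) (length 11p ≥ p). By the pumping lemma, s = xyz with |xy| ≤ p, |y| > 0, so y = c^k with k ≥ 1. Then xy²z = c^(p+k) d^(10p). For this to be in L we would need 10p = 10(p+k), i.e. 10k = 0, contradicting k ≥ 1. So xy²z ∉ L.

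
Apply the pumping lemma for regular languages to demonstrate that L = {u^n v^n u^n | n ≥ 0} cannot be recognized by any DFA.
Assume L is regular with pumping length p. Idea: pumping the first u-block unbalances it against the other two.
Choose s = u^p v^p u^p ∈ L (|s| = 3p ≥ p). By the pumping lemma, s = xyz with |xy| ≤ p, |y| > 0, so y = u^k with k ≥ 1, inside the first u-block. Then xy²z = u^(p+k) v^p u^p. The first block has length p+k ≠ p, so the three block lengths are no longer equal and xy²z ∉ L.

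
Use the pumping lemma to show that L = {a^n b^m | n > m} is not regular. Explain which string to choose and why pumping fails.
Assume L is regular with pumping length p. Idea: pumping down the a-block drops the a-count to at most the b-count.
Choose s = a^(p+1) b^p ∈ L (|s| = 2p+1 ≥ p). By the pumping lemma, s = xyz with |xy| ≤ p, |y| > 0, so y = a^k with k ≥ 1. Take i = 0: xz = a^(p+1−k) b^p. Since k ≥ 1, p+1−k ≤ p, so the number of a's is no longer strictly greater than the number of b's, hence xz ∉ L.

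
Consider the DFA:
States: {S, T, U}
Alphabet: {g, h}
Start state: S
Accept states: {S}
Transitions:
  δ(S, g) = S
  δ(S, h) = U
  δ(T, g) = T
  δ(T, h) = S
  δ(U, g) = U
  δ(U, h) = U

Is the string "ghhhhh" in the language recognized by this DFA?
Processing string "ghhhhh":
  S --g--> S
  S --h--> U
  U --h--> U
  U --h--> U
  U --h--> U
  U --h--> U
Final state: U
Accept states: {S}
No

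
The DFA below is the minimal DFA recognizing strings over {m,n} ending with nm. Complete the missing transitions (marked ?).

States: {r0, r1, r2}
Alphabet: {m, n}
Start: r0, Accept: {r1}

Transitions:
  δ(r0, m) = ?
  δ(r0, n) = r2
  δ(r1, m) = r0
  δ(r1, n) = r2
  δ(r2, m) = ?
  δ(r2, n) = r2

From the language and accept set, identify what each state tracks — r0: no suffix match; r1: suffix is nm; r2: one trailing n.
Each missing δ(q, a) is the state matching the new tracked value after reading a.
δ(r0, m) = r0; δ(r2, m) = r1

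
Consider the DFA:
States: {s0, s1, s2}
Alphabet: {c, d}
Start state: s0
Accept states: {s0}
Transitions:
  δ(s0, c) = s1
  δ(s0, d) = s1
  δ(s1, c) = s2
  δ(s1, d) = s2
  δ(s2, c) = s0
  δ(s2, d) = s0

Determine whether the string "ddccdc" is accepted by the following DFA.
Processing string "ddccdc":
  s0 --d--> s1
  s1 --d--> s2
  s2 --c--> s0
  s0 --c--> s1
  s1 --d--> s2
  s2 --c--> s0
Final state: s0
Accept states: {s0}
Yes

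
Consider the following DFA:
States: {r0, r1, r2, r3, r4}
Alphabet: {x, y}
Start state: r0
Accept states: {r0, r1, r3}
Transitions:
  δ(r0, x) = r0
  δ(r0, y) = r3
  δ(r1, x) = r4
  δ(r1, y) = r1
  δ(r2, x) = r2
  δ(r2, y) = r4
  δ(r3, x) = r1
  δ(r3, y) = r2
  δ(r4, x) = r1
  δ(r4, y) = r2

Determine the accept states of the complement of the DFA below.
Complement accept states = All states \ Original accept states
= {r0, r1, r2, r3, r4} \ {r0, r1, r3}
{r2, r4}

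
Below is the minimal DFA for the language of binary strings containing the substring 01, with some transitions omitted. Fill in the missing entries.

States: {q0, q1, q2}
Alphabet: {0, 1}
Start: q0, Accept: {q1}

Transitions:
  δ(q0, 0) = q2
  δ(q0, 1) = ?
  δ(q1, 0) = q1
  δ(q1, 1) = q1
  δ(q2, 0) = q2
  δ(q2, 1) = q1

From the language and accept set, identify what each state tracks — q0: no 0 seen yet; q1: substring 01 seen; q2: seen a 0, waiting for 1.
Each missing δ(q, a) is the state matching the new tracked value after reading a.
δ(q0, 1) = q0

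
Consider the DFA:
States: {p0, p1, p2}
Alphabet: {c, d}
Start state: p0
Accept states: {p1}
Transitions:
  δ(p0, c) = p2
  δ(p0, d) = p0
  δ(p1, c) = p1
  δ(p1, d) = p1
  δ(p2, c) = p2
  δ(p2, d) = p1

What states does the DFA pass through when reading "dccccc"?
read 'd': p0 → p0
  read 'c': p0 → p2
  read 'c': p2 → p2
  read 'c': p2 → p2
  read 'c': p2 → p2
  read 'c': p2 → p2
p0 -> p0 -> p2 -> p2 -> p2 -> p2 -> p2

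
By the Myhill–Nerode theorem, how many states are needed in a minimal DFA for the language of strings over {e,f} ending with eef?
By Myhill–Nerode, count the distinguishable equivalence classes: 4 classes — one per longest suffix of the input that is a prefix of 'eef' (lengths 0 through 3); only the length-3 class is accepting.
4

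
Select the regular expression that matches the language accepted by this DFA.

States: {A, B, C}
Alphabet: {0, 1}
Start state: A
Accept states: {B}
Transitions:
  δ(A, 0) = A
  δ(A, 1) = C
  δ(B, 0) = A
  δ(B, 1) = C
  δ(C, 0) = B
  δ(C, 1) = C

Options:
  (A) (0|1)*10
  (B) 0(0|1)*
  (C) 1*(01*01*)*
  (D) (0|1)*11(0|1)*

Check each option against the DFA on short strings; one disagreement eliminates an option:
  (A) (0|1)*10: agrees with the DFA on every string of length ≤ 6
  (B) 0(0|1)*: on '0' the DFA goes A → A and rejects (A ∉ Accept), but the regex matches it → eliminate
  (C) 1*(01*01*)*: on ε the DFA stays in A and rejects (A ∉ Accept), but the regex matches it → eliminate
  (D) (0|1)*11(0|1)*: on '10' the DFA goes A → C → B and accepts (B ∈ Accept), but the regex does not match it → eliminate
Only (A) is consistent with the DFA.
(A) (0|1)*10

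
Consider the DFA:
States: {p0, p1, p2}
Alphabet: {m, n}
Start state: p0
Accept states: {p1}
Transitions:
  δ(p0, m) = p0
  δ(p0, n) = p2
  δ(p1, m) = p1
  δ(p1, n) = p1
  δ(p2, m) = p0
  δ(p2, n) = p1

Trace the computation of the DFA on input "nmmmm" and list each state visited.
read 'n': p0 → p2
  read 'm': p2 → p0
  read 'm': p0 → p0
  read 'm': p0 → p0
  read 'm': p0 → p0
p0 -> p2 -> p0 -> p0 -> p0 -> p0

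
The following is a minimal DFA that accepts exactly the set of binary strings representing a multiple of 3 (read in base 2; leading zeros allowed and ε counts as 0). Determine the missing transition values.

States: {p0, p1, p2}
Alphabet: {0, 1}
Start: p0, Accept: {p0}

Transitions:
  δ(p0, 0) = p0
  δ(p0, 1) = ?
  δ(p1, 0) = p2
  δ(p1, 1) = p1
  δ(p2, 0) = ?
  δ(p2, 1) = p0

From the language and accept set, identify what each state tracks — p0: value ≡ 0 (mod 3); p1: value ≡ 2 (mod 3); p2: value ≡ 1 (mod 3).
Each missing δ(q, a) is the state matching the new tracked value after reading a.
δ(p0, 1) = p2; δ(p2, 0) = p1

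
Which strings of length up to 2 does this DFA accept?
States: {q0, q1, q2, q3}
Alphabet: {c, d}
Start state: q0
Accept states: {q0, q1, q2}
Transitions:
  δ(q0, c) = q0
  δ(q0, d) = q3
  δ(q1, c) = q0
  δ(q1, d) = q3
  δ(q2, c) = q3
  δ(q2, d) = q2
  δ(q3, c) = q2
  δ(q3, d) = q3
ε, c, cc, dc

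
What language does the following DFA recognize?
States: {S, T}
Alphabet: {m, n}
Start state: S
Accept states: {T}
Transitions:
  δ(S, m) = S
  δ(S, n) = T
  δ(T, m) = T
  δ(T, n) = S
Testing a few strings:
  'm' → reject
  'nmn' → reject
  'n' → accept
  'mmn' → accept
State roles: S=even number of n's so far; T=odd number of n's so far
All strings over {m,n} with an odd number of n's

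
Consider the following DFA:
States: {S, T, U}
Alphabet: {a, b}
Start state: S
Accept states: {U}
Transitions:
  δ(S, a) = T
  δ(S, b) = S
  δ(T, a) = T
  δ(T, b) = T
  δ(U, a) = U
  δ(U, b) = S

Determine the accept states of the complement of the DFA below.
Complement accept states = All states \ Original accept states
= {S, T, U} \ {U}
{S, T}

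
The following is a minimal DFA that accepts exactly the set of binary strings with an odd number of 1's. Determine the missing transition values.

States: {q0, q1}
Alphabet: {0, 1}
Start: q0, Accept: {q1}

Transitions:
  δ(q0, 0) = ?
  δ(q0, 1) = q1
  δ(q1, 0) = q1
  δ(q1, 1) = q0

From the language and accept set, identify what each state tracks — q0: even number of 1's so far; q1: odd number of 1's so far.
Each missing δ(q, a) is the state matching the new tracked value after reading a.
δ(q0, 0) = q0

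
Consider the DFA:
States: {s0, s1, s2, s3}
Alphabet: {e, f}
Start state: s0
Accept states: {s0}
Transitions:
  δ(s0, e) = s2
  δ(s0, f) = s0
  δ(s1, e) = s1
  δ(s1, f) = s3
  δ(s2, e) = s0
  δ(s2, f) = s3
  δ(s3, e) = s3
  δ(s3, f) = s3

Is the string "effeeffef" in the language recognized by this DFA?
Processing string "effeeffef":
  s0 --e--> s2
  s2 --f--> s3
  s3 --f--> s3
  s3 --e--> s3
  s3 --e--> s3
  s3 --f--> s3
  s3 --f--> s3
  s3 --e--> s3
  s3 --f--> s3
Final state: s3
Accept states: {s0}
No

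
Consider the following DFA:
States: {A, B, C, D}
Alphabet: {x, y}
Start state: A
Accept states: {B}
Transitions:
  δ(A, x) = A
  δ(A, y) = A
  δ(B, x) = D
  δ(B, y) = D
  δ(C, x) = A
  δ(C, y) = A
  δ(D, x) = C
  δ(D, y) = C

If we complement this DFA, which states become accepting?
Complement accept states = All states \ Original accept states
= {A, B, C, D} \ {B}
{A, C, D}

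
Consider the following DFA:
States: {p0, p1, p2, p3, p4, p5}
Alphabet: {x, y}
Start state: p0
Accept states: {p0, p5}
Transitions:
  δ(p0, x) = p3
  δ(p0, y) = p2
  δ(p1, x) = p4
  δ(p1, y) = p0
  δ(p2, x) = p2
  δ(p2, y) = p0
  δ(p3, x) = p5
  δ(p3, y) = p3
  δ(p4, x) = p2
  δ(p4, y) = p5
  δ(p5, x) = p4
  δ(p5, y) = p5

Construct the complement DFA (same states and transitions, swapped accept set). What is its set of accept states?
Complement accept states = All states \ Original accept states
= {p0, p1, p2, p3, p4, p5} \ {p0, p5}
{p1, p2, p3, p4}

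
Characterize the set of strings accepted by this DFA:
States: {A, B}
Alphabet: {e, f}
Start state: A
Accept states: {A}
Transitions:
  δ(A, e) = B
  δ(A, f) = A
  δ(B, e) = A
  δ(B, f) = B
Testing a few strings:
  'fff' → accept
  'e' → reject
  'ff' → accept
  'ef' → reject
State roles: A=even number of e's so far; B=odd number of e's so far
All strings over {e,f} with an even number of e's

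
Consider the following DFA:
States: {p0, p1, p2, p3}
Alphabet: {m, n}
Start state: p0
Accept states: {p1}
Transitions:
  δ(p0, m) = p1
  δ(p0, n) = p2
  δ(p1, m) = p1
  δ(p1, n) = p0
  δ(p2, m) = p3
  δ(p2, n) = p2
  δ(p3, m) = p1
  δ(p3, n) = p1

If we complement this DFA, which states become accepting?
Complement accept states = All states \ Original accept states
= {p0, p1, p2, p3} \ {p1}
{p0, p2, p3}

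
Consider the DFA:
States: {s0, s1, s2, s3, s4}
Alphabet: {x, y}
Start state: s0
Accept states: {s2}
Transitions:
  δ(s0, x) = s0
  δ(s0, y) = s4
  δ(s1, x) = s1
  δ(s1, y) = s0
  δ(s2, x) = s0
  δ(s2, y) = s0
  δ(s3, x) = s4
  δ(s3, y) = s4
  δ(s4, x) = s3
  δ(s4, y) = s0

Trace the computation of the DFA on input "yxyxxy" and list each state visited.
read 'y': s0 → s4
  read 'x': s4 → s3
  read 'y': s3 → s4
  read 'x': s4 → s3
  read 'x': s3 → s4
  read 'y': s4 → s0
s0 -> s4 -> s3 -> s4 -> s3 -> s4 -> s0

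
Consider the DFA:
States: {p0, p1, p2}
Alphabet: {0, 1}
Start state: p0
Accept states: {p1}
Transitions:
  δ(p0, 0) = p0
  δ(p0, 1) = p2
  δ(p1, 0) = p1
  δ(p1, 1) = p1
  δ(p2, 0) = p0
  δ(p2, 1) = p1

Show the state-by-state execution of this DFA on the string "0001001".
read '0': p0 → p0
  read '0': p0 → p0
  read '0': p0 → p0
  read '1': p0 → p2
  read '0': p2 → p0
  read '0': p0 → p0
  read '1': p0 → p2
p0 -> p0 -> p0 -> p0 -> p2 -> p0 -> p0 -> p2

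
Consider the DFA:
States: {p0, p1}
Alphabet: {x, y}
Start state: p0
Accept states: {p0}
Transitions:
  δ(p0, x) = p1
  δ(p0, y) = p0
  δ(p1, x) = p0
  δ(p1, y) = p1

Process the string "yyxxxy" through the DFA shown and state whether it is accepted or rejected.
Processing string "yyxxxy":
  p0 --y--> p0
  p0 --y--> p0
  p0 --x--> p1
  p1 --x--> p0
  p0 --x--> p1
  p1 --y--> p1
Final state: p1
Accept states: {p0}
No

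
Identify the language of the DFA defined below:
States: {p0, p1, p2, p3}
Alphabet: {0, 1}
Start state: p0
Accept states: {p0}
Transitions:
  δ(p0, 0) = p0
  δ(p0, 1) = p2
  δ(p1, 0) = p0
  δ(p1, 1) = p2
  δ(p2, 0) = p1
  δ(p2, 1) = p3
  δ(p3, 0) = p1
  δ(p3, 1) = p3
Testing a few strings:
  '101' → reject
  '11' → reject
  '1110' → reject
  '0' → accept
State roles: p0=value ≡ 0 (mod 4); p1=value ≡ 2 (mod 4); p2=value ≡ 1 (mod 4); p3=value ≡ 3 (mod 4)
All binary strings representing a multiple of 4 (read in base 2; leading zeros allowed and ε counts as 0)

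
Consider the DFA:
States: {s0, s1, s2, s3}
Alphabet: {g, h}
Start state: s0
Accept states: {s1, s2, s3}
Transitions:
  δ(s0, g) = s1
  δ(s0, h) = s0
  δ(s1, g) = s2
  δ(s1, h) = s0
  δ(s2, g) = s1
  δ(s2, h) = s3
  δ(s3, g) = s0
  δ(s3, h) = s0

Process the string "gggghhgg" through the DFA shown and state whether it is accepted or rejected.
Processing string "gggghhgg":
  s0 --g--> s1
  s1 --g--> s2
  s2 --g--> s1
  s1 --g--> s2
  s2 --h--> s3
  s3 --h--> s0
  s0 --g--> s1
  s1 --g--> s2
Final state: s2
Accept states: {s1, s2, s3}
Yes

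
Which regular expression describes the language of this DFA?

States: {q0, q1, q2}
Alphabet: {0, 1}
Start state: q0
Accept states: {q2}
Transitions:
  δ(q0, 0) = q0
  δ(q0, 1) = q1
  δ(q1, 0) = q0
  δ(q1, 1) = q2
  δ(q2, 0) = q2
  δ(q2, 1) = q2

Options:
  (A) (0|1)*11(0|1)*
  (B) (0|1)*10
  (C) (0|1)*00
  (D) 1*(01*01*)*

Check each option against the DFA on short strings; one disagreement eliminates an option:
  (A) (0|1)*11(0|1)*: agrees with the DFA on every string of length ≤ 6
  (B) (0|1)*10: on '10' the DFA goes q0 → q1 → q0 and rejects (q0 ∉ Accept), but the regex matches it → eliminate
  (C) (0|1)*00: on '00' the DFA goes q0 → q0 → q0 and rejects (q0 ∉ Accept), but the regex matches it → eliminate
  (D) 1*(01*01*)*: on ε the DFA stays in q0 and rejects (q0 ∉ Accept), but the regex matches it → eliminate
Only (A) is consistent with the DFA.
(A) (0|1)*11(0|1)*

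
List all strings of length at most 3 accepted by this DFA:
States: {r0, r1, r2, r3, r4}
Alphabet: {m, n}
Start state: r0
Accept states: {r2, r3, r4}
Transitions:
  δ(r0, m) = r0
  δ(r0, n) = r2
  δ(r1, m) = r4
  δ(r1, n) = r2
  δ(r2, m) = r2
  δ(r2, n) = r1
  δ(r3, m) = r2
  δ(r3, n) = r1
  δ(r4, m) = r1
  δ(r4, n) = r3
n, mn, nm, mmn, mnm, nmm, nnm, nnn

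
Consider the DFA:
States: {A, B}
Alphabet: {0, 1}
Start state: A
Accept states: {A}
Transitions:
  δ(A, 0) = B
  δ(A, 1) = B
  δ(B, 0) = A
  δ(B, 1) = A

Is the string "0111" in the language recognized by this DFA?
Processing string "0111":
  A --0--> B
  B --1--> A
  A --1--> B
  B --1--> A
Final state: A
Accept states: {A}
Yes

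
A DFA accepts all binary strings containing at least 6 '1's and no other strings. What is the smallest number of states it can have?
By Myhill–Nerode, count the distinguishable equivalence classes: 7 classes — having seen 0, 1, …, 5, or ≥6 copies of '1'; any two classes i < j (j ≤ 6) are distinguished by the string 1^(6−j), which takes class j to 6 copies (accepted) but leaves class i below 6 (rejected).
7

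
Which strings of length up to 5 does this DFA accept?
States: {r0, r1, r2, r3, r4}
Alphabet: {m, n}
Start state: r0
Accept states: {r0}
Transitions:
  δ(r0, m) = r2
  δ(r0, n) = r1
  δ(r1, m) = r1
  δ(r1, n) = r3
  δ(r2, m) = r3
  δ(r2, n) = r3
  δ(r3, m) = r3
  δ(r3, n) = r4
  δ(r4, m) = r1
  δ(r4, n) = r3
ε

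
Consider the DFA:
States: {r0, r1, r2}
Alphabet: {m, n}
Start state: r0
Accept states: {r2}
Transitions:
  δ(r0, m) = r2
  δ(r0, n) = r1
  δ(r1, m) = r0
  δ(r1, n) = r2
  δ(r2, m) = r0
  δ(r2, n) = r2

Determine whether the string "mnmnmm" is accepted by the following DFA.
Processing string "mnmnmm":
  r0 --m--> r2
  r2 --n--> r2
  r2 --m--> r0
  r0 --n--> r1
  r1 --m--> r0
  r0 --m--> r2
Final state: r2
Accept states: {r2}
Yes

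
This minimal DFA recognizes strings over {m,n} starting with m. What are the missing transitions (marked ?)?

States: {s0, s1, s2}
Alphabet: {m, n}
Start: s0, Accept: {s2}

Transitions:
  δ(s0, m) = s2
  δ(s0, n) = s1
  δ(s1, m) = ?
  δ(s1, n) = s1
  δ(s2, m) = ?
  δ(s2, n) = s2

From the language and accept set, identify what each state tracks — s0: no input read; s1: started with n (dead); s2: started with m.
Each missing δ(q, a) is the state matching the new tracked value after reading a.
δ(s1, m) = s1; δ(s2, m) = s2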